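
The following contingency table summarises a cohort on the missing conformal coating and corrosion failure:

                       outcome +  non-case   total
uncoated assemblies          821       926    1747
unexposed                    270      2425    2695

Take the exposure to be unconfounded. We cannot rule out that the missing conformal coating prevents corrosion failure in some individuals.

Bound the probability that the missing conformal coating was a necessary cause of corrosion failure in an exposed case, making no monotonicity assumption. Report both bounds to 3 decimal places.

0.787 ≤ PN ≤ 1.000

p₁ = P(outcome | exposed) = 821/1747 = 0.46995
p₀ = P(outcome | unexposed) = 270/2695 = 0.10019
Under exogeneity alone the bounds on PN are max{0,(p₁−p₀)/p₁} ≤ PN ≤ min{1,(1−p₀)/p₁}.
  lower = (p₁ − p₀)/p₁ = 0.36976 / 0.46995 ≈ 0.7868
  upper = min{1, (1 − p₀)/p₁} = 0.89981 / 0.46995 ≈ 1.9147 → capped at 1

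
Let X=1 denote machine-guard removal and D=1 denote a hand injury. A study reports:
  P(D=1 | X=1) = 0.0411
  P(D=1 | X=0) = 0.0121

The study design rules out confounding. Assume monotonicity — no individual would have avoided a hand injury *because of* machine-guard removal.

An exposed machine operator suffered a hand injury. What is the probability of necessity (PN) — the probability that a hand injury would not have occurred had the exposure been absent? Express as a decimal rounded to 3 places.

Let p₁ = 0.0411, p₀ = 0.0121.
Under exogeneity and monotonicity, PN = (p₁ − p₀) / p₁.
PN = (0.0411 − 0.0121) / 0.0411 = 0.029 / 0.0411 ≈ 0.7056

PN ≈ 0.706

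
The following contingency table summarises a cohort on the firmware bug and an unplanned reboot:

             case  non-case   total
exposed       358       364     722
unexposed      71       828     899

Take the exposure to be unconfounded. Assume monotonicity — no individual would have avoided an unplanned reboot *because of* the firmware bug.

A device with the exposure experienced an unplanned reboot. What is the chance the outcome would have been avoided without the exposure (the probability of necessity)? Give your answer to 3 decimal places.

PN ≈ 0.841

p₁ = P(outcome | exposed) = 358/722 = 0.49584
p₀ = P(outcome | unexposed) = 71/899 = 0.078977
Under exogeneity and monotonicity, PN = (p₁ − p₀)/p₁.
PN = (0.49584 − 0.078977) / 0.49584 ≈ 0.8407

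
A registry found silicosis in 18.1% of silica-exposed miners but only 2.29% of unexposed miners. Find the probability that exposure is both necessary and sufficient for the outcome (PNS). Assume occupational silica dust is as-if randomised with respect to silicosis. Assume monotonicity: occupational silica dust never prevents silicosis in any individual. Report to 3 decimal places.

p₁ = 0.181, p₀ = 0.0229.
Under exogeneity and monotonicity, PNS = p₁ − p₀.
PNS = 0.181 − 0.0229 = 0.1581

PNS ≈ 0.158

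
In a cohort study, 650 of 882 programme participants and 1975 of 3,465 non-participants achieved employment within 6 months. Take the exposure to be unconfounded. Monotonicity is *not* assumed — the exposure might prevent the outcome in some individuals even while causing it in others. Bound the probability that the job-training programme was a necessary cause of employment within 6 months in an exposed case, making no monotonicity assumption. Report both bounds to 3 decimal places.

0.227 ≤ PN ≤ 0.583

p₁ = P(outcome | exposed) = 650/882 = 0.73696
p₀ = P(outcome | unexposed) = 1975/3465 = 0.56999
Under exogeneity alone the bounds on PN are max{0,(p₁−p₀)/p₁} ≤ PN ≤ min{1,(1−p₀)/p₁}.
  lower = (p₁ − p₀)/p₁ = 0.16698 / 0.73696 ≈ 0.2266
  upper = min{1, (1 − p₀)/p₁} = 0.43001 / 0.73696 ≈ 0.5835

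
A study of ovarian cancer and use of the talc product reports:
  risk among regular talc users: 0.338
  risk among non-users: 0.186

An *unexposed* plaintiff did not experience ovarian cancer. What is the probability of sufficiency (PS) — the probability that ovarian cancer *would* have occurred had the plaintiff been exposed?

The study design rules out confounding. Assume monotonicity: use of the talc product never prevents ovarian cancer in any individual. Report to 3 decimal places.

PS ≈ 0.187

Let p₁ = 0.338, p₀ = 0.186.
Under exogeneity and monotonicity, PS = (p₁ − p₀) / (1 − p₀).
PS = (0.338 − 0.186) / (1 − 0.186) = 0.152 / 0.814 ≈ 0.1867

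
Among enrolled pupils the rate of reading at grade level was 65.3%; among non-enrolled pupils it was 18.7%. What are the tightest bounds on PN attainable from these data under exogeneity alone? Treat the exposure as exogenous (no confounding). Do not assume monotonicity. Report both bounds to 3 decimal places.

0.714 ≤ PN ≤ 1.000

p₁ = 0.653, p₀ = 0.187.
Under exogeneity alone the bounds on PN are max{0,(p₁−p₀)/p₁} ≤ PN ≤ min{1,(1−p₀)/p₁}.
  lower = (p₁ − p₀)/p₁ = 0.466 / 0.653 ≈ 0.7136
  upper = min{1, (1 − p₀)/p₁} = 0.813 / 0.653 ≈ 1.2450 → capped at 1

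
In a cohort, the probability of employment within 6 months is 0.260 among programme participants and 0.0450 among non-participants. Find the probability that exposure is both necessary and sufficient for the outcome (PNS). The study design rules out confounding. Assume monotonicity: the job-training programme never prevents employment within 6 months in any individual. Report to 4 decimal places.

Let p₁ = 0.26, p₀ = 0.045.
Under exogeneity and monotonicity, PNS = p₁ − p₀.
PNS = 0.26 − 0.045 = 0.215

PNS ≈ 0.2150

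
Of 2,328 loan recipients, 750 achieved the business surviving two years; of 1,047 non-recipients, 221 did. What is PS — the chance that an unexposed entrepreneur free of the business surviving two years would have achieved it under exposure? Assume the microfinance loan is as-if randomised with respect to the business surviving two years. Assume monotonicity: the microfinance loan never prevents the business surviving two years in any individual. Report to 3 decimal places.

p₁ = P(outcome | exposed) = 750/2328 = 0.32216
p₀ = P(outcome | unexposed) = 221/1047 = 0.21108
Under exogeneity and monotonicity, PS = (p₁ − p₀) / (1 − p₀).
PS = (0.32216 − 0.21108) / (1 − 0.21108) = 0.11109 / 0.78892 ≈ 0.1408

PS ≈ 0.141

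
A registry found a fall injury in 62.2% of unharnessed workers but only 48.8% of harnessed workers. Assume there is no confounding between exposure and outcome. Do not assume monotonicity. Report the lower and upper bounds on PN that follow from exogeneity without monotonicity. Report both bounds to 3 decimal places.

0.215 ≤ PN ≤ 0.823

p₁ = 0.622, p₀ = 0.488.
Under exogeneity alone the bounds on PN are max{0,(p₁−p₀)/p₁} ≤ PN ≤ min{1,(1−p₀)/p₁}.
  lower = (p₁ − p₀)/p₁ = 0.134 / 0.622 ≈ 0.2154
  upper = min{1, (1 − p₀)/p₁} = 0.512 / 0.622 ≈ 0.8232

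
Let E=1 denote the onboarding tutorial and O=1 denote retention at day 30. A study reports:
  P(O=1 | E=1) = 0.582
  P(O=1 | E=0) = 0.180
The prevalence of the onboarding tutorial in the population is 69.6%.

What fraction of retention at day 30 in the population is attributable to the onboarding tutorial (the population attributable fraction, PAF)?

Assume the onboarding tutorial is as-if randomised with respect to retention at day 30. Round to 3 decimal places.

PAF ≈ 0.609

Let p₁ = 0.582, p₀ = 0.18.
Overall risk P(Y=1) = π·p₁ + (1−π)·p₀ = 0.696×0.582 + 0.304×0.18 = 0.45979.
Under exogeneity, PAF = [P(Y=1) − p₀] / P(Y=1).
PAF = (0.45979 − 0.18) / 0.45979 ≈ 0.6085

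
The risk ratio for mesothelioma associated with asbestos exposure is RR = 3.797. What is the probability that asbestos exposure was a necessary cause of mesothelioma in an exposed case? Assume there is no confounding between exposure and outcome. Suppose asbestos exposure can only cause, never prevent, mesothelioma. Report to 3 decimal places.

Under exogeneity and monotonicity, PN = (RR − 1) / RR = 1 − 1/RR.
PN = (3.797 − 1) / 3.797 = 2.797 / 3.797 ≈ 0.7366

PN ≈ 0.737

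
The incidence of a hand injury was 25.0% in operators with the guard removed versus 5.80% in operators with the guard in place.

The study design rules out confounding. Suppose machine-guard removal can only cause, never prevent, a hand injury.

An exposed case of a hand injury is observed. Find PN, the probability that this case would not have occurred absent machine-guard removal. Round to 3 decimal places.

p₁ = 0.25, p₀ = 0.058.
Under exogeneity and monotonicity, PN = (p₁ − p₀) / p₁.
PN = (0.25 − 0.058) / 0.25 = 0.192 / 0.25 ≈ 0.7680

PN ≈ 0.768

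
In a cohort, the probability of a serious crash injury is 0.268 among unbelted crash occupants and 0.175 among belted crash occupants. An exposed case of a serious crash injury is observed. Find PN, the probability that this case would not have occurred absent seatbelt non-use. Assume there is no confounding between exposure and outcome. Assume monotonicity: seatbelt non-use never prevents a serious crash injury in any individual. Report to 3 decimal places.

Let p₁ = 0.268, p₀ = 0.175.
Under exogeneity and monotonicity, PN = (p₁ − p₀) / p₁.
PN = (0.268 − 0.175) / 0.268 = 0.093 / 0.268 ≈ 0.3470

PN ≈ 0.347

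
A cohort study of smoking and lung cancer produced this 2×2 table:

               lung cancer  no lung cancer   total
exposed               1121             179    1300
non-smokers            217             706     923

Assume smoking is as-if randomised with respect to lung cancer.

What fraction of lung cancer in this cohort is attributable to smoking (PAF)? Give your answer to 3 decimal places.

p₁ = P(outcome | exposed) = 1121/1300 = 0.86231
p₀ = P(outcome | unexposed) = 217/923 = 0.2351
Exposure prevalence π = 1300/2223 = 0.5848; overall risk P(Y=1) = 0.60189.
Under exogeneity, PAF = [P(Y=1) − p₀]/P(Y=1).
PAF = (0.60189 − 0.2351) / 0.60189 ≈ 0.6094

PAF ≈ 0.609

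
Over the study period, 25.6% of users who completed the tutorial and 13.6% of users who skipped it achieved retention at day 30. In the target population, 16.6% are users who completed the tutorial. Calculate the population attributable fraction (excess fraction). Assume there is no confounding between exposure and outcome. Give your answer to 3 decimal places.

p₁ = 0.256, p₀ = 0.136.
Overall risk P(Y=1) = π·p₁ + (1−π)·p₀ = 0.166×0.256 + 0.834×0.136 = 0.15592.
Under exogeneity, PAF = [P(Y=1) − p₀] / P(Y=1).
PAF = (0.15592 − 0.136) / 0.15592 ≈ 0.1278

PAF ≈ 0.128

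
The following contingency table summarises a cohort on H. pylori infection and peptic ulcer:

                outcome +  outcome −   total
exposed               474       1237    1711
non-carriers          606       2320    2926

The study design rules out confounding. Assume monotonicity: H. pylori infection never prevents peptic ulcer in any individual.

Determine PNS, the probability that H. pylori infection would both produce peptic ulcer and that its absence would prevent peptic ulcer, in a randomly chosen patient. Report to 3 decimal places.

p₁ = P(outcome | exposed) = 474/1711 = 0.27703
p₀ = P(outcome | unexposed) = 606/2926 = 0.20711
Under exogeneity and monotonicity, PNS = p₁ − p₀.
PNS = 0.27703 − 0.20711 = 0.069922

PNS ≈ 0.070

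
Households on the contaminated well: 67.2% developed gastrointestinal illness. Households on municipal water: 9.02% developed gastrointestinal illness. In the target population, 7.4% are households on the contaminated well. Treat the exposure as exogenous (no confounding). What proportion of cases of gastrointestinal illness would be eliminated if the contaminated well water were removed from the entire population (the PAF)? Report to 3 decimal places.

p₁ = 0.672, p₀ = 0.0902.
Overall risk P(Y=1) = π·p₁ + (1−π)·p₀ = 0.074×0.672 + 0.926×0.0902 = 0.13325.
Under exogeneity, PAF = [P(Y=1) − p₀] / P(Y=1).
PAF = (0.13325 − 0.0902) / 0.13325 ≈ 0.3231

PAF ≈ 0.323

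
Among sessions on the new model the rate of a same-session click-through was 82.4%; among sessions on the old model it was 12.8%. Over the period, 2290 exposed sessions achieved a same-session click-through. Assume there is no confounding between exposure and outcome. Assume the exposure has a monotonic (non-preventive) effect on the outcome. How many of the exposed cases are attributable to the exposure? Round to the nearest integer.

p₁ = 0.824, p₀ = 0.128.
PN = (p₁ − p₀)/p₁ = (0.824 − 0.128) / 0.824 ≈ 0.84466.
Attributable cases ≈ PN × (exposed cases) = 0.84466 × 2290 ≈ 1934.27.

about 1934 cases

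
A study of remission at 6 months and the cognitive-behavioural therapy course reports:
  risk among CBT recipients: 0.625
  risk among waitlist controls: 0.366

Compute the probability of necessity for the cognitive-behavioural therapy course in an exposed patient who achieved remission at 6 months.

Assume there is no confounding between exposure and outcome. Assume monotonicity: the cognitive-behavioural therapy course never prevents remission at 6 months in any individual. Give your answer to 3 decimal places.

PN ≈ 0.414

Let p₁ = 0.625, p₀ = 0.366.
Under exogeneity and monotonicity, PN = (p₁ − p₀) / p₁.
PN = (0.625 − 0.366) / 0.625 = 0.259 / 0.625 ≈ 0.4144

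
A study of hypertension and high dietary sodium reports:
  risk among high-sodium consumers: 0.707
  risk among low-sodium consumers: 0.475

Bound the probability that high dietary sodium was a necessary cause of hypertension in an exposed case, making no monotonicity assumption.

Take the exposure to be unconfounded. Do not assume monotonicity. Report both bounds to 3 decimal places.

0.328 ≤ PN ≤ 0.743

Let p₁ = 0.707, p₀ = 0.475.
Under exogeneity alone the bounds on PN are max{0,(p₁−p₀)/p₁} ≤ PN ≤ min{1,(1−p₀)/p₁}.
  lower = (p₁ − p₀)/p₁ = 0.232 / 0.707 ≈ 0.3281
  upper = min{1, (1 − p₀)/p₁} = 0.525 / 0.707 ≈ 0.7426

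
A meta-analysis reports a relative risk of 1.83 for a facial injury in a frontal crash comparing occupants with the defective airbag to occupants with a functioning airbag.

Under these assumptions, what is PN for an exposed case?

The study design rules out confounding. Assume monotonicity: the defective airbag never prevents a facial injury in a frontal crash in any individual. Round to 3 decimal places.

Under exogeneity and monotonicity, PN = (RR − 1) / RR = 1 − 1/RR.
PN = (1.83 − 1) / 1.83 = 0.83 / 1.83 ≈ 0.4536

PN ≈ 0.454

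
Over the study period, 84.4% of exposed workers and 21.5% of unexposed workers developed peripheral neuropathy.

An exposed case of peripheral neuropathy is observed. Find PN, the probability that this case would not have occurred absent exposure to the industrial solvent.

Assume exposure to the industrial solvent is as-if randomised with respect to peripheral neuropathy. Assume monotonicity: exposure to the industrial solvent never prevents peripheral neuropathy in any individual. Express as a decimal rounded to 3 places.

PN ≈ 0.745

p₁ = 0.844, p₀ = 0.215.
Under exogeneity and monotonicity, PN = (p₁ − p₀) / p₁.
PN = (0.844 − 0.215) / 0.844 = 0.629 / 0.844 ≈ 0.7453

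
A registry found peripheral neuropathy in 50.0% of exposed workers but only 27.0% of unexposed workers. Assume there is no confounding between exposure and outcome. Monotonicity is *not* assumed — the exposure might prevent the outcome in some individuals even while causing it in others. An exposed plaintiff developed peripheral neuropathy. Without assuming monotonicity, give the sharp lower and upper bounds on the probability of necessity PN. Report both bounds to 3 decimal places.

p₁ = 0.5, p₀ = 0.27.
Under exogeneity alone the bounds on PN are max{0,(p₁−p₀)/p₁} ≤ PN ≤ min{1,(1−p₀)/p₁}.
  lower = (p₁ − p₀)/p₁ = 0.23 / 0.5 ≈ 0.4600
  upper = min{1, (1 − p₀)/p₁} = 0.73 / 0.5 ≈ 1.4600 → capped at 1

0.460 ≤ PN ≤ 1.000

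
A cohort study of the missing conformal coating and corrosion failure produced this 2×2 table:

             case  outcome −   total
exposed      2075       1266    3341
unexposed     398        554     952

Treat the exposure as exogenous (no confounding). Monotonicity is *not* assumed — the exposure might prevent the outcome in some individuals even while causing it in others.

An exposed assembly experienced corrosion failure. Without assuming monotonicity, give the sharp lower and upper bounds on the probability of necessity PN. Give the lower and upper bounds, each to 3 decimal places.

p₁ = P(outcome | exposed) = 2075/3341 = 0.62107
p₀ = P(outcome | unexposed) = 398/952 = 0.41807
Under exogeneity alone the bounds on PN are max{0,(p₁−p₀)/p₁} ≤ PN ≤ min{1,(1−p₀)/p₁}.
  lower = (p₁ − p₀)/p₁ = 0.203 / 0.62107 ≈ 0.3269
  upper = min{1, (1 − p₀)/p₁} = 0.58193 / 0.62107 ≈ 0.9370

0.327 ≤ PN ≤ 0.937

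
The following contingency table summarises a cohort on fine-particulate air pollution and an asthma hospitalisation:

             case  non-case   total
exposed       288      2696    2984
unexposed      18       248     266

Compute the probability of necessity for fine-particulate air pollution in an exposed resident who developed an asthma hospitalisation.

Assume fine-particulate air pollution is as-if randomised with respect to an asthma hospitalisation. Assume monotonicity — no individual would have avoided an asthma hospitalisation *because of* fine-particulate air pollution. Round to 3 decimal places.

p₁ = P(outcome | exposed) = 288/2984 = 0.096515
p₀ = P(outcome | unexposed) = 18/266 = 0.067669
Under exogeneity and monotonicity, PN = (p₁ − p₀)/p₁.
PN = (0.096515 − 0.067669) / 0.096515 ≈ 0.2989

PN ≈ 0.299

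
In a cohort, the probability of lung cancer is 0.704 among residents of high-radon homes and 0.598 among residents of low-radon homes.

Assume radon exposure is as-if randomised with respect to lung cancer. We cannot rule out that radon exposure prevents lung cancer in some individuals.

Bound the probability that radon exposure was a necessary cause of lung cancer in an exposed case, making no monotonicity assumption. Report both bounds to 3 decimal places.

Let p₁ = 0.704, p₀ = 0.598.
Under exogeneity alone the bounds on PN are max{0,(p₁−p₀)/p₁} ≤ PN ≤ min{1,(1−p₀)/p₁}.
  lower = (p₁ − p₀)/p₁ = 0.106 / 0.704 ≈ 0.1506
  upper = min{1, (1 − p₀)/p₁} = 0.402 / 0.704 ≈ 0.5710

0.151 ≤ PN ≤ 0.571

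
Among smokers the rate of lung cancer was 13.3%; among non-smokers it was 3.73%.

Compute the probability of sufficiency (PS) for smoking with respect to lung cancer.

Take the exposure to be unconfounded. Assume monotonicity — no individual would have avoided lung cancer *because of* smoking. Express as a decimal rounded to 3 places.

p₁ = 0.133, p₀ = 0.0373.
Under exogeneity and monotonicity, PS = (p₁ − p₀) / (1 − p₀).
PS = (0.133 − 0.0373) / (1 − 0.0373) = 0.0957 / 0.9627 ≈ 0.0994

PS ≈ 0.099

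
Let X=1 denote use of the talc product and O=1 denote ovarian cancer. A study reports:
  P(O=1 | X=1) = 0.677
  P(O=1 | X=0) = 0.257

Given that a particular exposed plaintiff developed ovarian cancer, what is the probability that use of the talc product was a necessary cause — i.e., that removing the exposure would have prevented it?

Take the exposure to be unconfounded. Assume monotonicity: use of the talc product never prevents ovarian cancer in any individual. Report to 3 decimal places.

PN ≈ 0.620

Let p₁ = 0.677, p₀ = 0.257.
Under exogeneity and monotonicity, PN = (p₁ − p₀) / p₁.
PN = (0.677 − 0.257) / 0.677 = 0.42 / 0.677 ≈ 0.6204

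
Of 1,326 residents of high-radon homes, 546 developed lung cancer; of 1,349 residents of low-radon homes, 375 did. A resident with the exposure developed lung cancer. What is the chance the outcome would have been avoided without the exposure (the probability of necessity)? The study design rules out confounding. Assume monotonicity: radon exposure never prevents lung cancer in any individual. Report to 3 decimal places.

PN ≈ 0.325

p₁ = P(outcome | exposed) = 546/1326 = 0.41176
p₀ = P(outcome | unexposed) = 375/1349 = 0.27798
Under exogeneity and monotonicity, PN = (p₁ − p₀) / p₁.
PN = (0.41176 − 0.27798) / 0.41176 = 0.13378 / 0.41176 ≈ 0.3249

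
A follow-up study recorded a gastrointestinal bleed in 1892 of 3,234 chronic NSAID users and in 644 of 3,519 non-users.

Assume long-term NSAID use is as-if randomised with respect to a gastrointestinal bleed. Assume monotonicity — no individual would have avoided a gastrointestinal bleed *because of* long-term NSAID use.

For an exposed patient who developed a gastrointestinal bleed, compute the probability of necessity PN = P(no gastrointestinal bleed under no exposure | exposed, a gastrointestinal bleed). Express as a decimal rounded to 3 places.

PN ≈ 0.687

p₁ = P(outcome | exposed) = 1892/3234 = 0.58503
p₀ = P(outcome | unexposed) = 644/3519 = 0.18301
Under exogeneity and monotonicity, PN = (p₁ − p₀) / p₁.
PN = (0.58503 − 0.18301) / 0.58503 = 0.40203 / 0.58503 ≈ 0.6872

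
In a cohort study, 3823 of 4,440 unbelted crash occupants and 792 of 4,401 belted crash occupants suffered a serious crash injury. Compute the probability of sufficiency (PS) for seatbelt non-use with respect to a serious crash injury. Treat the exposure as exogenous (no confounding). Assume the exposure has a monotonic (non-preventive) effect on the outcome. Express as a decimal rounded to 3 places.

p₁ = P(outcome | exposed) = 3823/4440 = 0.86104
p₀ = P(outcome | unexposed) = 792/4401 = 0.17996
Under exogeneity and monotonicity, PS = (p₁ − p₀) / (1 − p₀).
PS = (0.86104 − 0.17996) / (1 − 0.17996) = 0.68108 / 0.82004 ≈ 0.8305

PS ≈ 0.831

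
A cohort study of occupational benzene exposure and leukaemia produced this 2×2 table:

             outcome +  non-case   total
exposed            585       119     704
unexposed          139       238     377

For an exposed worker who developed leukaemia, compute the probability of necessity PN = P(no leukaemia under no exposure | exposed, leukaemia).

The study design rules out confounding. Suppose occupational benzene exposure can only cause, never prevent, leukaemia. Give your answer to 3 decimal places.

PN ≈ 0.556

p₁ = P(outcome | exposed) = 585/704 = 0.83097
p₀ = P(outcome | unexposed) = 139/377 = 0.3687
Under exogeneity and monotonicity, PN = (p₁ − p₀)/p₁.
PN = (0.83097 − 0.3687) / 0.83097 ≈ 0.5563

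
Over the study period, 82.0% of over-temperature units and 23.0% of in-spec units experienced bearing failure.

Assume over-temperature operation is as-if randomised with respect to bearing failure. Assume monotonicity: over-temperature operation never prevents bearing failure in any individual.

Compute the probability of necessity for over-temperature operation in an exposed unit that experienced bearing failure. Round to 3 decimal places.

p₁ = 0.82, p₀ = 0.23.
Under exogeneity and monotonicity, PN = (p₁ − p₀) / p₁.
PN = (0.82 − 0.23) / 0.82 = 0.59 / 0.82 ≈ 0.7195

PN ≈ 0.720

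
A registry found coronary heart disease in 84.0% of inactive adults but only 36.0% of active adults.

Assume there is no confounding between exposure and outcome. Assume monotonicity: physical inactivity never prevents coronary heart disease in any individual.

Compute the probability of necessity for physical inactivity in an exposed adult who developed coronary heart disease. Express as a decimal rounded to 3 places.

PN ≈ 0.571

p₁ = 0.84, p₀ = 0.36.
Under exogeneity and monotonicity, PN = (p₁ − p₀) / p₁.
PN = (0.84 − 0.36) / 0.84 = 0.48 / 0.84 ≈ 0.5714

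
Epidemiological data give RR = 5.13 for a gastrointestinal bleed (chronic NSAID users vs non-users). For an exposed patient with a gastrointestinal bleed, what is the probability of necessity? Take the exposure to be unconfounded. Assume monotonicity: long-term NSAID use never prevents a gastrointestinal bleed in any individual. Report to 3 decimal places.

PN ≈ 0.805

Under exogeneity and monotonicity, PN = (RR − 1) / RR = 1 − 1/RR.
PN = (5.13 − 1) / 5.13 = 4.13 / 5.13 ≈ 0.8051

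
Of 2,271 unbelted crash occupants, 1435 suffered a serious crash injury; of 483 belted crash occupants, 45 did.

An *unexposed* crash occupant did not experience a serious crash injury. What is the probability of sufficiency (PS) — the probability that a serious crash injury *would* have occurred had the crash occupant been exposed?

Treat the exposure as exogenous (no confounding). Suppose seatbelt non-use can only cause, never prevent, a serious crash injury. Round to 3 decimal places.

PS ≈ 0.594

p₁ = P(outcome | exposed) = 1435/2271 = 0.63188
p₀ = P(outcome | unexposed) = 45/483 = 0.093168
Under exogeneity and monotonicity, PS = (p₁ − p₀) / (1 − p₀).
PS = (0.63188 − 0.093168) / (1 − 0.093168) = 0.53871 / 0.90683 ≈ 0.5941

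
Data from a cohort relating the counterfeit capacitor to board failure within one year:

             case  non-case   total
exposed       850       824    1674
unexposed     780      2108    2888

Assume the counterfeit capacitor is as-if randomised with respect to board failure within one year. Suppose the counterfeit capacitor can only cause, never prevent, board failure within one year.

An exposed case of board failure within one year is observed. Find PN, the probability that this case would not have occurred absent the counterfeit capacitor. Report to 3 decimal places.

p₁ = P(outcome | exposed) = 850/1674 = 0.50777
p₀ = P(outcome | unexposed) = 780/2888 = 0.27008
Under exogeneity and monotonicity, PN = (p₁ − p₀)/p₁.
PN = (0.50777 − 0.27008) / 0.50777 ≈ 0.4681

PN ≈ 0.468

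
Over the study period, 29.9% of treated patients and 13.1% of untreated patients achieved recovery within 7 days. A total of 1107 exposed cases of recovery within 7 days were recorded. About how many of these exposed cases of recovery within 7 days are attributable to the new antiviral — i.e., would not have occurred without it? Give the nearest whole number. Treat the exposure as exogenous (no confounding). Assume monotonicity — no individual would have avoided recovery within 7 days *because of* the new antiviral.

about 622 cases

p₁ = 0.299, p₀ = 0.131.
PN = (p₁ − p₀)/p₁ = (0.299 − 0.131) / 0.299 ≈ 0.56187.
Attributable cases ≈ PN × (exposed cases) = 0.56187 × 1107 ≈ 621.99.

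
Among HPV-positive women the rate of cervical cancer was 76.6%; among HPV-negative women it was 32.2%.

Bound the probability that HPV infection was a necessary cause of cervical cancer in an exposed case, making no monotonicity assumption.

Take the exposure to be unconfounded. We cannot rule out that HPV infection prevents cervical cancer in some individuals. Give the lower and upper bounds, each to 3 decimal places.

0.580 ≤ PN ≤ 0.885

p₁ = 0.766, p₀ = 0.322.
Under exogeneity alone the bounds on PN are max{0,(p₁−p₀)/p₁} ≤ PN ≤ min{1,(1−p₀)/p₁}.
  lower = (p₁ − p₀)/p₁ = 0.444 / 0.766 ≈ 0.5796
  upper = min{1, (1 − p₀)/p₁} = 0.678 / 0.766 ≈ 0.8851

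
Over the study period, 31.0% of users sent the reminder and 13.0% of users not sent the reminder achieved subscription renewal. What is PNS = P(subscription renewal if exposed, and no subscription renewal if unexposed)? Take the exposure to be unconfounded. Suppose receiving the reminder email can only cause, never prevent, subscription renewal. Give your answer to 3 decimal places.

PNS ≈ 0.180

p₁ = 0.31, p₀ = 0.13.
Under exogeneity and monotonicity, PNS = p₁ − p₀.
PNS = 0.31 − 0.13 = 0.18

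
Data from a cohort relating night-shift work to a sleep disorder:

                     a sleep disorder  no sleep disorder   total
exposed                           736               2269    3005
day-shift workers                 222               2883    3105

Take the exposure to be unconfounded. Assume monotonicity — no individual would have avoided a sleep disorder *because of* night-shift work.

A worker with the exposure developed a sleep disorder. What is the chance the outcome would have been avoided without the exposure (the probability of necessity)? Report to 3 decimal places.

PN ≈ 0.708

p₁ = P(outcome | exposed) = 736/3005 = 0.24493
p₀ = P(outcome | unexposed) = 222/3105 = 0.071498
Under exogeneity and monotonicity, PN = (p₁ − p₀) / p₁.
PN = (0.24493 − 0.071498) / 0.24493 = 0.17343 / 0.24493 ≈ 0.7081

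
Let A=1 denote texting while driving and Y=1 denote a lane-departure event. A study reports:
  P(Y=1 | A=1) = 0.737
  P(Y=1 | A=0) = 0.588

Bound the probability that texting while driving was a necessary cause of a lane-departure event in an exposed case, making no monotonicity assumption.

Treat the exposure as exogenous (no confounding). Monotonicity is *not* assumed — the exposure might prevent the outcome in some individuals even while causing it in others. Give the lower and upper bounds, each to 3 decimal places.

0.202 ≤ PN ≤ 0.559

Let p₁ = 0.737, p₀ = 0.588.
Under exogeneity alone the bounds on PN are max{0,(p₁−p₀)/p₁} ≤ PN ≤ min{1,(1−p₀)/p₁}.
  lower = (p₁ − p₀)/p₁ = 0.149 / 0.737 ≈ 0.2022
  upper = min{1, (1 − p₀)/p₁} = 0.412 / 0.737 ≈ 0.5590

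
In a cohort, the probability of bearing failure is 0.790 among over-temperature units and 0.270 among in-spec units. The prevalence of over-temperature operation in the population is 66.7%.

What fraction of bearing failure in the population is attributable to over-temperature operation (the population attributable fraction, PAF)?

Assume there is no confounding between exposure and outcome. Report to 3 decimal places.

Let p₁ = 0.79, p₀ = 0.27.
Overall risk P(Y=1) = π·p₁ + (1−π)·p₀ = 0.667×0.79 + 0.333×0.27 = 0.61684.
Under exogeneity, PAF = [P(Y=1) − p₀] / P(Y=1).
PAF = (0.61684 − 0.27) / 0.61684 ≈ 0.5623

PAF ≈ 0.562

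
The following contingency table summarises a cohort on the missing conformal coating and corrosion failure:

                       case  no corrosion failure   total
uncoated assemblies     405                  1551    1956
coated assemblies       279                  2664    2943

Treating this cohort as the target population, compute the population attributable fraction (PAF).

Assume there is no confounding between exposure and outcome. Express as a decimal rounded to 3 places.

p₁ = P(outcome | exposed) = 405/1956 = 0.20706
p₀ = P(outcome | unexposed) = 279/2943 = 0.094801
Exposure prevalence π = 1956/4899 = 0.39927; overall risk P(Y=1) = 0.13962.
Under exogeneity, PAF = [P(Y=1) − p₀]/P(Y=1).
PAF = (0.13962 − 0.094801) / 0.13962 ≈ 0.3210

PAF ≈ 0.321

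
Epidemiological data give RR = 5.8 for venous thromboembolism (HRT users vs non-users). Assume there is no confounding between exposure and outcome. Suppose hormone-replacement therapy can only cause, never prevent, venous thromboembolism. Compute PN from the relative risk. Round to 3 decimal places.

Under exogeneity and monotonicity, PN = (RR − 1) / RR = 1 − 1/RR.
PN = (5.8 − 1) / 5.8 = 4.8 / 5.8 ≈ 0.8276

PN ≈ 0.828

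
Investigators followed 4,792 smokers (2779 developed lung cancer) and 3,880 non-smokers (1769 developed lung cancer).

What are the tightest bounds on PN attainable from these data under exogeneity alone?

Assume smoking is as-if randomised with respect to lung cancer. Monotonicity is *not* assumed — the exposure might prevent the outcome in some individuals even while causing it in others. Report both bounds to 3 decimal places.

p₁ = P(outcome | exposed) = 2779/4792 = 0.57992
p₀ = P(outcome | unexposed) = 1769/3880 = 0.45593
Under exogeneity alone the bounds on PN are max{0,(p₁−p₀)/p₁} ≤ PN ≤ min{1,(1−p₀)/p₁}.
  lower = (p₁ − p₀)/p₁ = 0.124 / 0.57992 ≈ 0.2138
  upper = min{1, (1 − p₀)/p₁} = 0.54407 / 0.57992 ≈ 0.9382

0.214 ≤ PN ≤ 0.938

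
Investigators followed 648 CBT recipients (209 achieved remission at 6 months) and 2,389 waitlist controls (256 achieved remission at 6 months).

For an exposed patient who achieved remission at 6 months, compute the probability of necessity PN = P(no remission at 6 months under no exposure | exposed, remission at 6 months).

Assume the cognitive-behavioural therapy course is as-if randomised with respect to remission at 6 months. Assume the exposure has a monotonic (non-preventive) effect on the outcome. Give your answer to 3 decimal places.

p₁ = P(outcome | exposed) = 209/648 = 0.32253
p₀ = P(outcome | unexposed) = 256/2389 = 0.10716
Under exogeneity and monotonicity, PN = (p₁ − p₀) / p₁.
PN = (0.32253 − 0.10716) / 0.32253 = 0.21537 / 0.32253 ≈ 0.6678

PN ≈ 0.668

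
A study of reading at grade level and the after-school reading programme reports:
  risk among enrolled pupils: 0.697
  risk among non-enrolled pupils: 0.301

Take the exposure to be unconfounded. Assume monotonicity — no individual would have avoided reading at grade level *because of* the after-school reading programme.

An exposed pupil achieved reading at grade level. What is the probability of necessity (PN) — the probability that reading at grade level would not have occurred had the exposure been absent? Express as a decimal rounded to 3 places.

Let p₁ = 0.697, p₀ = 0.301.
Under exogeneity and monotonicity, PN = (p₁ − p₀) / p₁.
PN = (0.697 − 0.301) / 0.697 = 0.396 / 0.697 ≈ 0.5681

PN ≈ 0.568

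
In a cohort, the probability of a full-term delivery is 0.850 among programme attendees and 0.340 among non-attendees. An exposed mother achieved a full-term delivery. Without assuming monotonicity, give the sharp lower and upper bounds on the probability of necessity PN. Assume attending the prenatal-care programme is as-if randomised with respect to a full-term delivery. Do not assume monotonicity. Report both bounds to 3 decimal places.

0.600 ≤ PN ≤ 0.776

Let p₁ = 0.85, p₀ = 0.34.
Under exogeneity alone the bounds on PN are max{0,(p₁−p₀)/p₁} ≤ PN ≤ min{1,(1−p₀)/p₁}.
  lower = (p₁ − p₀)/p₁ = 0.51 / 0.85 ≈ 0.6000
  upper = min{1, (1 − p₀)/p₁} = 0.66 / 0.85 ≈ 0.7765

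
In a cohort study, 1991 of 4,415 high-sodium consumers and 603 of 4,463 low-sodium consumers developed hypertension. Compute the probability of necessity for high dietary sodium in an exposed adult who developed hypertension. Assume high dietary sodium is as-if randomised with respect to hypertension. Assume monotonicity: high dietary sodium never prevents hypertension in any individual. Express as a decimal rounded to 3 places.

PN ≈ 0.700

p₁ = P(outcome | exposed) = 1991/4415 = 0.45096
p₀ = P(outcome | unexposed) = 603/4463 = 0.13511
Under exogeneity and monotonicity, PN = (p₁ − p₀) / p₁.
PN = (0.45096 − 0.13511) / 0.45096 = 0.31585 / 0.45096 ≈ 0.7004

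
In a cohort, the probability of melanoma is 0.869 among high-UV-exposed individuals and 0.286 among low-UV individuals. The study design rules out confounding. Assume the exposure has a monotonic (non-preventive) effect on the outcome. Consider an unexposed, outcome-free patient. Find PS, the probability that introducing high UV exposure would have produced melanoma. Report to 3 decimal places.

PS ≈ 0.817

Let p₁ = 0.869, p₀ = 0.286.
Under exogeneity and monotonicity, PS = (p₁ − p₀) / (1 − p₀).
PS = (0.869 − 0.286) / (1 − 0.286) = 0.583 / 0.714 ≈ 0.8165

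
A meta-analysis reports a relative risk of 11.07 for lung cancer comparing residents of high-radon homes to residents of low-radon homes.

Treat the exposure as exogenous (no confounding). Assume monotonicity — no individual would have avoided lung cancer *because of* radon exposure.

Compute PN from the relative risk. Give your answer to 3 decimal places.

Under exogeneity and monotonicity, PN = (RR − 1) / RR = 1 − 1/RR.
PN = (11.07 − 1) / 11.07 = 10.07 / 11.07 ≈ 0.9097

PN ≈ 0.910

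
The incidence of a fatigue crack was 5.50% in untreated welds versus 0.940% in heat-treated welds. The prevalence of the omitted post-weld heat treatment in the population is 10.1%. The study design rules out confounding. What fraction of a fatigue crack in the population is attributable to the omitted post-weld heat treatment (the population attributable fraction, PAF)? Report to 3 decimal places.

p₁ = 0.055, p₀ = 0.0094.
Overall risk P(Y=1) = π·p₁ + (1−π)·p₀ = 0.101×0.055 + 0.899×0.0094 = 0.014006.
Under exogeneity, PAF = [P(Y=1) − p₀] / P(Y=1).
PAF = (0.014006 − 0.0094) / 0.014006 ≈ 0.3288

PAF ≈ 0.329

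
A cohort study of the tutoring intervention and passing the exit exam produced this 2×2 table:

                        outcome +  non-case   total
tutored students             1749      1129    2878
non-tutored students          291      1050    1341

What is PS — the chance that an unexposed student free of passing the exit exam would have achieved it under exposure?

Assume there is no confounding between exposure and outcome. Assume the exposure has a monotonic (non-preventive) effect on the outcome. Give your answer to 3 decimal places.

p₁ = P(outcome | exposed) = 1749/2878 = 0.60771
p₀ = P(outcome | unexposed) = 291/1341 = 0.217
Under exogeneity and monotonicity, PS = (p₁ − p₀)/(1 − p₀).
PS = (0.60771 − 0.217) / 0.783 ≈ 0.4990

PS ≈ 0.499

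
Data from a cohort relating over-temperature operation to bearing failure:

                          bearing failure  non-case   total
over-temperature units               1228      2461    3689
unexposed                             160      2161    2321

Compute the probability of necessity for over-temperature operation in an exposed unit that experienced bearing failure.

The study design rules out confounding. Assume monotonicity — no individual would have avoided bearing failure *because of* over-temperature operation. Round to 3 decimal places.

PN ≈ 0.793

p₁ = P(outcome | exposed) = 1228/3689 = 0.33288
p₀ = P(outcome | unexposed) = 160/2321 = 0.068936
Under exogeneity and monotonicity, PN = (p₁ − p₀) / p₁.
PN = (0.33288 − 0.068936) / 0.33288 = 0.26395 / 0.33288 ≈ 0.7929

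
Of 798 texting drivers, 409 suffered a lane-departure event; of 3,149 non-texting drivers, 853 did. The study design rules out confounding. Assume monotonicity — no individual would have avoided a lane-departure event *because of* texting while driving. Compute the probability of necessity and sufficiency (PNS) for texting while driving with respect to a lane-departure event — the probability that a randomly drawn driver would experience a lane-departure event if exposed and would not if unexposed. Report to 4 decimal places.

p₁ = P(outcome | exposed) = 409/798 = 0.51253
p₀ = P(outcome | unexposed) = 853/3149 = 0.27088
Under exogeneity and monotonicity, PNS = p₁ − p₀.
PNS = 0.51253 − 0.27088 = 0.24165

PNS ≈ 0.2417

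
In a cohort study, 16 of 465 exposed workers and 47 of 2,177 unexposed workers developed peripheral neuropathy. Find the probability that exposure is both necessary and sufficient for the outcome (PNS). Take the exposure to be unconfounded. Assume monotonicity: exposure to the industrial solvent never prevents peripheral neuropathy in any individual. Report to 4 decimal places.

PNS ≈ 0.0128

p₁ = P(outcome | exposed) = 16/465 = 0.034409
p₀ = P(outcome | unexposed) = 47/2177 = 0.021589
Under exogeneity and monotonicity, PNS = p₁ − p₀.
PNS = 0.034409 − 0.021589 = 0.012819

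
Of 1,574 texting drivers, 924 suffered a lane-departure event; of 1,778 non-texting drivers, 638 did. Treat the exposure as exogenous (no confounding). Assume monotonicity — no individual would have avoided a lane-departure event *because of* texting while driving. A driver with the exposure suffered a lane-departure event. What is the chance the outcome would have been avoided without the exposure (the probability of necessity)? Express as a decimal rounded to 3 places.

p₁ = P(outcome | exposed) = 924/1574 = 0.58704
p₀ = P(outcome | unexposed) = 638/1778 = 0.35883
Under exogeneity and monotonicity, PN = (p₁ − p₀) / p₁.
PN = (0.58704 − 0.35883) / 0.58704 = 0.22821 / 0.58704 ≈ 0.3887

PN ≈ 0.389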